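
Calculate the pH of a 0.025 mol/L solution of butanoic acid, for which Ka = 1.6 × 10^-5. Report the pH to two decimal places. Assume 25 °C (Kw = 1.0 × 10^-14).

CH3(CH2)2COOH ⇌ CH3(CH2)2COO- + H+
Ka = x²/(0.025 − x) = 1.6 × 10^-5
Since Ka ≪ C₀, x ≈ √(Ka·C₀) = 6.32 × 10^-4 M.
Check: 2.5% ionized — well under 5%, approximation valid.
pH = −log(6.32 × 10^-4) = 3.20

pH = 3.20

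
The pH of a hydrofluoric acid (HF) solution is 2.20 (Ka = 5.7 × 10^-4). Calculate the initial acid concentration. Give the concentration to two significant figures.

C₀ = 7.6 × 10^-2 M

[H+] = 10^(-2.20) = 6.31 × 10^-3 M = x
Ka = x²/(C₀ − x) ⇒ C₀ = x + x²/Ka
C₀ = 6.31 × 10^-3 + (6.31 × 10^-3)²/(5.7 × 10^-4) = 7.62 × 10^-2 M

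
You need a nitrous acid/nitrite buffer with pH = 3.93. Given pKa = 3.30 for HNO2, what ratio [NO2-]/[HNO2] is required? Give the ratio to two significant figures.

ratio = 4.3

pH = pKa + log(r) ⇒ log(r) = 3.93 − 3.30 = +0.63
r = [NO2-]/[HNO2] = 10^(+0.63) = 4.27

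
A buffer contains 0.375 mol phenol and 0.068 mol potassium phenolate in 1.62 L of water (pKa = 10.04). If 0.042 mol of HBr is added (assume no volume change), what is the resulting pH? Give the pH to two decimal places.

Added H+ converts C6H5O- to C6H5OH: C6H5OH → 0.417 mol, C6H5O- → 0.026 mol.
pH = pKa + log(n_C6H5O-/n_C6H5OH) = 10.04 + log(0.026/0.417) = 10.04 + (-1.205)

pH = 8.83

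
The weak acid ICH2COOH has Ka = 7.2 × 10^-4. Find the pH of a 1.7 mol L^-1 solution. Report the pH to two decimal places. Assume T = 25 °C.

ICH2COOH ⇌ ICH2COO- + H+
Let x = [H+] at equilibrium. Ka = x²/(1.7 − x).
Since Ka ≪ C₀, x ≈ √(Ka·C₀) = 3.50 × 10^-2 M.
pH = −log[H+] = −log(3.50 × 10^-2) = 1.46

pH = 1.46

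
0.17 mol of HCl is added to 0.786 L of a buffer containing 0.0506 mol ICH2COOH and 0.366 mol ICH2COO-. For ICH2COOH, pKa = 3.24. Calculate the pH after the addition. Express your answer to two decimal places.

After neutralization: n(ICH2COOH) = 0.221 mol, n(ICH2COO-) = 0.196 mol.
pH = pKa + log(n_ICH2COO-/n_ICH2COOH) = 3.24 + log(0.196/0.221) = 3.24 + (-0.052)

pH = 3.19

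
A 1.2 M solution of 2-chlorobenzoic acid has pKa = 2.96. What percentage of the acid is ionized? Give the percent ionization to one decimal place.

ClC6H4COOH ⇌ ClC6H4COO- + H+; let x = [H+] at equilibrium.
Ka = 10^(−2.96) = 1.10 × 10^-3
x ≈ √(Ka·C₀) = √(1.10 × 10^-3 × 1.2) = 3.63 × 10^-2 M
% ionization = x/C₀ × 100% = 3.63 × 10^-2/1.2 × 100% = 3.0%

3.0%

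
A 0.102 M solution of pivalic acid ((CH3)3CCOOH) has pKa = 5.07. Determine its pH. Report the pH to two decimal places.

(CH3)3CCOOH ⇌ (CH3)3CCOO- + H+
Ka = 10^(−5.07) = 8.51 × 10^-6
Ka = x²/(0.102 − x) = 8.51 × 10^-6
Assume x ≪ 0.102: x ≈ √(8.51 × 10^-6 × 0.102) = 9.32 × 10^-4 M
pH = −log[H+] = −log(9.32 × 10^-4) = 3.03

pH = 3.03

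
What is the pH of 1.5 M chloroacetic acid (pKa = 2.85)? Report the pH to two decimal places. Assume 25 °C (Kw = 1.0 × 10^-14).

ClCH2COOH ⇌ ClCH2COO- + H+
Ka = 10^(−2.85) = 1.41 × 10^-3
From the ICE table, Ka = [H+]²/(1.5 − [H+]) = 1.41 × 10^-3.
Neglecting [H+] in the denominator: [H+] = √(1.41 × 10^-3 × 1.5) = 4.60 × 10^-2 M
Check: 3.1% ionized — well under 5%, approximation valid.
pH = −log(4.60 × 10^-2) = 1.34

pH = 1.34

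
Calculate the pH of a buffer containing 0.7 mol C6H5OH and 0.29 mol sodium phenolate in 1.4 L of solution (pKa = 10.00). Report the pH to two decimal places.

Using pH = pKa + log([base]/[acid]) with [base]/[acid] = 0.29/0.7:
pH = 10.00 + (-0.383) = 9.62

pH = 9.62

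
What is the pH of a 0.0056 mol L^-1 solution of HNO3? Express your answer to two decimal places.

HNO3 is a strong acid and dissociates completely, so [H+] = 0.0056 M.
pH = -log(0.0056) = 2.25

pH = 2.25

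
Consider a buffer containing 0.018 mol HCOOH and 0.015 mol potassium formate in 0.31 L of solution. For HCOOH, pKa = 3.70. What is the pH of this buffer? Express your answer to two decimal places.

pH = 3.62

Henderson–Hasselbalch: pH = pKa + log([HCOO-]/[HCOOH]) = 3.70 + log(0.015/0.018)
pH = 3.70 + (-0.079) = 3.62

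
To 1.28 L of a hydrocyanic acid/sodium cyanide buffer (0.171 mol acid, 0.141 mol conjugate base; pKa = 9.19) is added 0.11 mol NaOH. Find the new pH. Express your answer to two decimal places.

After neutralization: n(HCN) = 0.061 mol, n(CN-) = 0.251 mol.
Henderson–Hasselbalch with mole ratio 0.251/0.061: pH = 9.19 + (+0.614)

pH = 9.80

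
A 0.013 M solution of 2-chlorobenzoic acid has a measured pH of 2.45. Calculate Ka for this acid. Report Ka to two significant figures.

Ka = 1.3 × 10^-3

[H+] = 10^(-2.45) = 3.55 × 10^-3 M
At equilibrium [HA] = 0.013 − 3.55 × 10^-3 = 9.45 × 10^-3 M
Ka = [H+][A-]/[HA] = (3.55 × 10^-3)² / 9.45 × 10^-3 = 1.3 × 10^-3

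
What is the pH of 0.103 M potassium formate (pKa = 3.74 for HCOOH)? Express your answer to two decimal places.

pH = 8.38

HCOO- is the conjugate base of the weak acid HCOOH.
Ka = 10^(−3.74) = 1.82 × 10^-4
Kb = Kw/Ka = 1.0×10^-14 / 1.82 × 10^-4 = 5.49 × 10^-11
From the ICE table, Kb = [OH-]²/(0.103 − [OH-]) = 5.49 × 10^-11.
Assume [OH-] ≪ 0.103: [OH-] ≈ √(5.49 × 10^-11 × 0.103) = 2.38 × 10^-6 M
pOH = −log(2.38 × 10^-6) = 5.62; pH = 14.00 − 5.62 = 8.38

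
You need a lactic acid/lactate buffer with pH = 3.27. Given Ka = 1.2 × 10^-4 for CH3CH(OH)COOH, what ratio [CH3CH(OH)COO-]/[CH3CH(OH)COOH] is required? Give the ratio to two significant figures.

pKa = -log(1.2 × 10^-4) = 3.921
pH = pKa + log(r) ⇒ log(r) = 3.27 − 3.921 = -0.651
r = [CH3CH(OH)COO-]/[CH3CH(OH)COOH] = 10^(-0.651) = 0.223

ratio = 0.22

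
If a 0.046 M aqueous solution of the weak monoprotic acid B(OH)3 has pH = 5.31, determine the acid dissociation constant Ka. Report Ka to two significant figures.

Ka = 5.2 × 10^-10

[H+] = 10^(-5.31) = 4.90 × 10^-6 M
At equilibrium [HA] = 0.046 − 4.90 × 10^-6 = 4.60 × 10^-2 M
Ka = [H+][A-]/[HA] = (4.90 × 10^-6)² / 4.60 × 10^-2 = 5.2 × 10^-10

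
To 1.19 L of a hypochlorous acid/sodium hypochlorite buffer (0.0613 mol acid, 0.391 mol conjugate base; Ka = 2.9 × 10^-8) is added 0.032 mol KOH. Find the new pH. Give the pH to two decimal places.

OH- converts HOCl to OCl-: HOCl → 0.0293 mol, OCl- → 0.423 mol.
pKa = −log(2.9 × 10^-8) = 7.538
Henderson–Hasselbalch with mole ratio 0.423/0.0293: pH = 7.538 + (+1.159)

pH = 8.70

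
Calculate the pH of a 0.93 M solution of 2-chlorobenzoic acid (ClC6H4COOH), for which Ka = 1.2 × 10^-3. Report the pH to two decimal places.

pH = 1.48

ClC6H4COOH ⇌ ClC6H4COO- + H+
Ka = x²/(0.93 − x) = 1.2 × 10^-3
Neglecting x in the denominator: x = √(1.2 × 10^-3 × 0.93) = 3.34 × 10^-2 M
(x/C₀ = 3.6% < 5%, so the approximation holds.)
pH = −log[H+] = −log(3.34 × 10^-2) = 1.48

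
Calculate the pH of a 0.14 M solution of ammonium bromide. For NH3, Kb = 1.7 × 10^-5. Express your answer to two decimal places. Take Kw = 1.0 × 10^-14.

pH = 5.04

NH4+ is the conjugate acid of the weak base NH3.
Ka = Kw/Kb = 1.0×10^-14 / 1.7 × 10^-5 = 5.88 × 10^-10
Let x = [H+] at equilibrium. Ka = x²/(0.14 − x).
Since Ka ≪ C₀, x ≈ √(Ka·C₀) = 9.07 × 10^-6 M.
(x/C₀ = 0.0065% < 5%, so the approximation holds.)
pH = −log[H+] = −log(9.07 × 10^-6) = 5.04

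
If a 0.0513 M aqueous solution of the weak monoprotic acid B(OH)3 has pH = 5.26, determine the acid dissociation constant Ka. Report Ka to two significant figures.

Ka = 5.9 × 10^-10

[H+] = 10^(-5.26) = 5.50 × 10^-6 M
At equilibrium [HA] = 0.0513 − 5.50 × 10^-6 = 5.13 × 10^-2 M
Ka = [H+][A-]/[HA] = (5.50 × 10^-6)² / 5.13 × 10^-2 = 5.9 × 10^-10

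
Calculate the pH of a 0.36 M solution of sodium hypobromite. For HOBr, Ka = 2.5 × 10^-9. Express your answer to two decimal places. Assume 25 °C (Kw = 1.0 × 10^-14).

pH = 11.08

OBr- is the conjugate base of the weak acid HOBr.
Kb = Kw/Ka = 1.0×10^-14 / 2.5 × 10^-9 = 4.00 × 10^-6
From the ICE table, Kb = x²/(0.36 − x) = 4.00 × 10^-6.
Neglecting x in the denominator: x = √(4.00 × 10^-6 × 0.36) = 1.20 × 10^-3 M
(x/C₀ = 0.33% < 5%, so the approximation holds.)
pOH = −log(1.20 × 10^-3) = 2.92; pH = 14.00 − 2.92 = 11.08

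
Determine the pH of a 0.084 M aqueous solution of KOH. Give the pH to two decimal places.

KOH is a strong base; [OH-] = 0.084 M.
pOH = -log(0.084) = 1.08
pH = 14.00 - 1.08 = 12.92

pH = 12.92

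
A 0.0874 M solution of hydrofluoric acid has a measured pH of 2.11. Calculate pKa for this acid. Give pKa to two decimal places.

pKa = 3.12

[H+] = 10^(-2.11) = 7.76 × 10^-3 M
At equilibrium [HA] = 0.0874 − 7.76 × 10^-3 = 7.96 × 10^-2 M
Ka = [H+][A-]/[HA] = (7.76 × 10^-3)² / 7.96 × 10^-2 = 7.57 × 10^-4
pKa = -log(7.57 × 10^-4) = 3.12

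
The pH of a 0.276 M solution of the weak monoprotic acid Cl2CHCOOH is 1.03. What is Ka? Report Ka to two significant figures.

[H+] = 10^(-1.03) = 9.33 × 10^-2 M
At equilibrium [HA] = 0.276 − 9.33 × 10^-2 = 1.83 × 10^-1 M
Ka = [H+][A-]/[HA] = (9.33 × 10^-2)² / 1.83 × 10^-1 = 4.8 × 10^-2

Ka = 4.8 × 10^-2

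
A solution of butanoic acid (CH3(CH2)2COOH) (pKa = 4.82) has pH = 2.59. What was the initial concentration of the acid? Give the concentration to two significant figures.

C₀ = 4.4 × 10^-1 M

[H+] = 10^(-2.59) = 2.57 × 10^-3 M = x
Ka = 10^(−4.82) = 1.51 × 10^-5
Ka = x²/(C₀ − x) ⇒ C₀ = x + x²/Ka
C₀ = 2.57 × 10^-3 + (2.57 × 10^-3)²/(1.51 × 10^-5) = 4.40 × 10^-1 M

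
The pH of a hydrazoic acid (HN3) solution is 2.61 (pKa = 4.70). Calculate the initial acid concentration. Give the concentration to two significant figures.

C₀ = 3.0 × 10^-1 M

[H+] = 10^(-2.61) = 2.45 × 10^-3 M = x
Ka = 10^(−4.70) = 2.00 × 10^-5
Ka = x²/(C₀ − x) ⇒ C₀ = x + x²/Ka
C₀ = 2.45 × 10^-3 + (2.45 × 10^-3)²/(2.00 × 10^-5) = 3.03 × 10^-1 M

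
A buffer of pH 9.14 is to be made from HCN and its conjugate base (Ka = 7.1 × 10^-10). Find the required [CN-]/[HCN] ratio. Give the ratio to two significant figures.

pKa = -log(7.1 × 10^-10) = 9.149
pH = pKa + log(r) ⇒ log(r) = 9.14 − 9.149 = -0.009
r = [CN-]/[HCN] = 10^(-0.009) = 0.979

ratio = 0.98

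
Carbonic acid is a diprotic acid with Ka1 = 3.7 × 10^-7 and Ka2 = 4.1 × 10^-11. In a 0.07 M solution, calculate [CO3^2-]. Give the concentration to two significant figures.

First ionization gives [H+] ≈ [HCO3-] = 1.61 × 10^-4 M.
Second step: Ka2 = [H+][CO3^2-]/[HCO3-] ≈ [CO3^2-] (since [H+] ≈ [HCO3-]).
So [CO3^2-] ≈ Ka2.

4.1 × 10^-11 M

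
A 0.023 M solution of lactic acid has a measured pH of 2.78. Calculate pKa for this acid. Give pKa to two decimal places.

pKa = 3.89

[H+] = 10^(-2.78) = 1.66 × 10^-3 M
At equilibrium [HA] = 0.023 − 1.66 × 10^-3 = 2.13 × 10^-2 M
Ka = [H+][A-]/[HA] = (1.66 × 10^-3)² / 2.13 × 10^-2 = 1.29 × 10^-4
pKa = -log(1.29 × 10^-4) = 3.89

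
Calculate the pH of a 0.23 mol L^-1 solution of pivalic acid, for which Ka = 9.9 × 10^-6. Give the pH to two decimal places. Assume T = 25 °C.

pH = 2.82

(CH3)3CCOOH ⇌ (CH3)3CCOO- + H+
From the ICE table, Ka = x²/(0.23 − x) = 9.9 × 10^-6.
Since Ka ≪ C₀, x ≈ √(Ka·C₀) = 1.51 × 10^-3 M.
pH = −log(1.51 × 10^-3) = 2.82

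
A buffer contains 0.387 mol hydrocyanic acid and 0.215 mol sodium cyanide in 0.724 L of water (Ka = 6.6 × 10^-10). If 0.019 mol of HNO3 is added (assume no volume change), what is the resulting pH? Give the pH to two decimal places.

pH = 8.86

After neutralization: n(HCN) = 0.406 mol, n(CN-) = 0.196 mol.
pKa = −log(6.6 × 10^-10) = 9.180
pH = pKa + log([A⁻]/[HA]) = 9.180 + log(0.196/0.406) = 9.180 -0.316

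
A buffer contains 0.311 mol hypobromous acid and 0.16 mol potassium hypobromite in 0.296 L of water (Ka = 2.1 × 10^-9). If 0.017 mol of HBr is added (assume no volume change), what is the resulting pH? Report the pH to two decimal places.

pH = 8.32

After neutralization: n(HOBr) = 0.328 mol, n(OBr-) = 0.143 mol.
pKa = −log(2.1 × 10^-9) = 8.678
pH = pKa + log(n_OBr-/n_HOBr) = 8.678 + log(0.143/0.328) = 8.678 + (-0.361)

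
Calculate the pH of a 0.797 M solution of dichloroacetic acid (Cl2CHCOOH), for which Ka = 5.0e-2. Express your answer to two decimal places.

pH = 0.75

Cl2CHCOOH ⇌ Cl2CHCOO- + H+
Ka = x²/(0.797 − x) = 5.0 × 10^-2
The 5% rule fails; solving x² + Ka·x − Ka·C₀ = 0 exactly:
x = [−0.05 + √(0.05² + 0.159)]/2 = 1.76 × 10^-1 M
pH = −log(1.76 × 10^-1) = 0.75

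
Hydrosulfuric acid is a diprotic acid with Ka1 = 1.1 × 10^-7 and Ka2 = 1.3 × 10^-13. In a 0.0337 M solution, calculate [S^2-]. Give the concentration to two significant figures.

1.3 × 10^-13 M

First ionization gives [H+] ≈ [HS-] = 6.09 × 10^-5 M.
Second step: Ka2 = [H+][S^2-]/[HS-] ≈ [S^2-] (since [H+] ≈ [HS-]).
So [S^2-] ≈ Ka2.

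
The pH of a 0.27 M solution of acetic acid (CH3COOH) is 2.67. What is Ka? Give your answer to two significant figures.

[H+] = 10^(-2.67) = 2.14 × 10^-3 M
At equilibrium [HA] = 0.27 − 2.14 × 10^-3 = 2.68 × 10^-1 M
Ka = [H+][A-]/[HA] = (2.14 × 10^-3)² / 2.68 × 10^-1 = 1.7 × 10^-5

Ka = 1.7 × 10^-5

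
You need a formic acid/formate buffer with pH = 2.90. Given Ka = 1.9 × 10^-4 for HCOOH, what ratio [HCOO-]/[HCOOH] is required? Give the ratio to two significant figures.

pKa = -log(1.9 × 10^-4) = 3.721
pH = pKa + log(r) ⇒ log(r) = 2.90 − 3.721 = -0.821
r = [HCOO-]/[HCOOH] = 10^(-0.821) = 0.151

ratio = 0.15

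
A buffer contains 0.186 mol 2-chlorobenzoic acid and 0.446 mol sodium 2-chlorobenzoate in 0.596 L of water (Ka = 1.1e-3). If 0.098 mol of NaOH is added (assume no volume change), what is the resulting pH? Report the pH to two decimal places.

pH = 3.75

OH- converts ClC6H4COOH to ClC6H4COO-: ClC6H4COOH → 0.088 mol, ClC6H4COO- → 0.544 mol.
pKa = −log(1.1 × 10^-3) = 2.959
pH = pKa + log(n_ClC6H4COO-/n_ClC6H4COOH) = 2.959 + log(0.544/0.088) = 2.959 + (+0.791)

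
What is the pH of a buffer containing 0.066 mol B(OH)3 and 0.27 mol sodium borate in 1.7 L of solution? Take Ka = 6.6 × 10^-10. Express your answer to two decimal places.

pKa = −log(6.6 × 10^-10) = 9.180
Using pH = pKa + log([base]/[acid]) with [base]/[acid] = 0.27/0.066:
pH = 9.180 + (+0.612) = 9.79

pH = 9.79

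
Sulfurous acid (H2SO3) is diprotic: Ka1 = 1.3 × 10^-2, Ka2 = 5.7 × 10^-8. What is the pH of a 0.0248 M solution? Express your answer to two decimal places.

pH = 1.90

Since Ka1 ≫ Ka2, the first ionization dominates [H+].
Ka1 = x²/(0.0248 − x) = 1.3 × 10^-2
Solving the quadratic: x = (−Ka1 + √(Ka1² + 4·Ka1·C₀))/2 = 1.26 × 10^-2 M
pH = −log(1.26 × 10^-2) = 1.90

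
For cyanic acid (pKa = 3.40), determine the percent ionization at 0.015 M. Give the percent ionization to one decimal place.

HOCN ⇌ OCN- + H+; let x = [H+] at equilibrium.
Ka = 10^(−3.40) = 3.98 × 10^-4
Ka = x²/(C₀ − x); solving the quadratic gives x = 2.25 × 10^-3 M.
% ionization = x/C₀ × 100% = 2.25 × 10^-3/0.015 × 100% = 15.0%

15.0%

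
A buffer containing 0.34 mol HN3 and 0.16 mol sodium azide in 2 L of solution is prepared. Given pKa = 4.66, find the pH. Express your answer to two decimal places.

pH = pKa + log([A⁻]/[HA]) = 4.66 + log(0.16/0.34)
pH = 4.66 + (-0.327) = 4.33

pH = 4.33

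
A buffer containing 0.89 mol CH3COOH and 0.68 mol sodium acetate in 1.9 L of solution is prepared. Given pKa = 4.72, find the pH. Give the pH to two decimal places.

pH = 4.60

pH = pKa + log([A⁻]/[HA]) = 4.72 + log(0.68/0.89)
pH = 4.72 + (-0.117) = 4.60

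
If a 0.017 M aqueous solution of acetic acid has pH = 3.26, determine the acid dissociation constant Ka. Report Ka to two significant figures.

[H+] = 10^(-3.26) = 5.50 × 10^-4 M
At equilibrium [HA] = 0.017 − 5.50 × 10^-4 = 1.65 × 10^-2 M
Ka = [H+][A-]/[HA] = (5.50 × 10^-4)² / 1.65 × 10^-2 = 1.8 × 10^-5

Ka = 1.8 × 10^-5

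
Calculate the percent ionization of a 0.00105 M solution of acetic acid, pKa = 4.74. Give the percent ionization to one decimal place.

12.3%

CH3COOH ⇌ CH3COO- + H+; let x = [H+] at equilibrium.
Ka = 10^(−4.74) = 1.82 × 10^-5
Solve x² + 1.82e-05x − 1.91e-08 = 0 → x = 1.29 × 10^-4 M
% ionization = x/C₀ × 100% = 1.29 × 10^-4/0.00105 × 100% = 12.3%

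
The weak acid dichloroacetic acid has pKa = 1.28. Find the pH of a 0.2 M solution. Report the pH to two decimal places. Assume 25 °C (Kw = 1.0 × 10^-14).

Cl2CHCOOH ⇌ Cl2CHCOO- + H+
Ka = 10^(−1.28) = 5.25 × 10^-2
Ka = [H+]²/(0.2 − [H+]) = 5.25 × 10^-2
Here C₀/Ka ≈ 3.81, so the small-[H+] approximation fails. Use the quadratic:
[H+] = [−0.0525 + √(0.0525² + 0.042)]/2 = 7.95 × 10^-2 M
pH = −log(7.95 × 10^-2) = 1.10

pH = 1.10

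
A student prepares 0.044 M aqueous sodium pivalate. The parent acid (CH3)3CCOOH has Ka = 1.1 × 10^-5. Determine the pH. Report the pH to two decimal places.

pH = 8.80

(CH3)3CCOO- is the conjugate base of the weak acid (CH3)3CCOOH.
Kb = Kw/Ka = 1.0×10^-14 / 1.1 × 10^-5 = 9.09 × 10^-10
Kb = x²/(0.044 − x) = 9.09 × 10^-10
Assume x ≪ 0.044: x ≈ √(9.09 × 10^-10 × 0.044) = 6.32 × 10^-6 M
pOH = −log(6.32 × 10^-6) = 5.20; pH = 14.00 − 5.20 = 8.80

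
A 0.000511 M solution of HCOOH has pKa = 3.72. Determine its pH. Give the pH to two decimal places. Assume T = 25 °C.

pH = 3.64

HCOOH ⇌ HCOO- + H+
Ka = 10^(−3.72) = 1.91 × 10^-4
Ka = [H+]²/(0.000511 − [H+]) = 1.91 × 10^-4
[H+] is not negligible relative to C₀; solve [H+]² + 0.000191·[H+] − 9.76e-08 = 0.
[H+] = (−Ka + √(Ka² + 4·Ka·C₀))/2 = 2.31 × 10^-4 M
pH = −log(2.31 × 10^-4) = 3.64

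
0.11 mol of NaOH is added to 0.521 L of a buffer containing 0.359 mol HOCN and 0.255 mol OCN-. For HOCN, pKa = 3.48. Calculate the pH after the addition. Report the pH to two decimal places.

OH- converts HOCN to OCN-: HOCN → 0.249 mol, OCN- → 0.365 mol.
pH = pKa + log(n_OCN-/n_HOCN) = 3.48 + log(0.365/0.249) = 3.48 + (+0.166)

pH = 3.65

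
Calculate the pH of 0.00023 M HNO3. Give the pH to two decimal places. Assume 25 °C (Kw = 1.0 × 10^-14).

HNO3 is a strong acid and dissociates completely, so [H+] = 0.00023 M.
pH = -log(0.00023) = 3.64

pH = 3.64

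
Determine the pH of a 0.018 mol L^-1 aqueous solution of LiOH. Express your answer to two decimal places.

pH = 12.26

LiOH is a strong base; [OH-] = 0.018 M.
pOH = -log(0.018) = 1.74
pH = 14.00 - 1.74 = 12.26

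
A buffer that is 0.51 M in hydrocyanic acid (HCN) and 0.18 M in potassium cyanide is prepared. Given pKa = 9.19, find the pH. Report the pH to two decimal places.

pH = 8.74

pH = pKa + log([A⁻]/[HA]) = 9.19 + log(0.18/0.51)
pH = 9.19 + (-0.452) = 8.74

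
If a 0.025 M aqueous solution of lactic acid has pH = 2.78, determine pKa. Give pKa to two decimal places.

[H+] = 10^(-2.78) = 1.66 × 10^-3 M
At equilibrium [HA] = 0.025 − 1.66 × 10^-3 = 2.33 × 10^-2 M
Ka = [H+][A-]/[HA] = (1.66 × 10^-3)² / 2.33 × 10^-2 = 1.18 × 10^-4
pKa = -log(1.18 × 10^-4) = 3.93

pKa = 3.93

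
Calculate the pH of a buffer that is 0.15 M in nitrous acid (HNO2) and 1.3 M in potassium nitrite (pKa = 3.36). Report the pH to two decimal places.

pH = 4.30

Henderson–Hasselbalch: pH = pKa + log([NO2-]/[HNO2]) = 3.36 + log(1.3/0.15)
pH = 3.36 + (+0.938) = 4.30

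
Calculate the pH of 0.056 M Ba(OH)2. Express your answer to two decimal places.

Ba(OH)2 is a strong base (each formula unit releases 2 OH-); [OH-] = 0.112 M.
pOH = -log(0.112) = 0.95
pH = 14.00 - 0.95 = 13.05

pH = 13.05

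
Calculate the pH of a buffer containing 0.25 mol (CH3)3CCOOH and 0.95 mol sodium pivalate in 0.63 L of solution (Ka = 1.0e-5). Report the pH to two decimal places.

pH = 5.58

pKa = −log(1.0 × 10^-5) = 5.000
pH = pKa + log([A⁻]/[HA]) = 5.000 + log(0.95/0.25)
pH = 5.000 + (+0.580) = 5.58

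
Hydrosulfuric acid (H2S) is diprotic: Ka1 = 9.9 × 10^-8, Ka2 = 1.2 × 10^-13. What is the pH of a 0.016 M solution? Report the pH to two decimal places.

pH = 4.40

Ka1 ≫ Ka2, so treat the first dissociation as the only significant source of H+.
Ka1 = x²/(0.016 − x) = 9.9 × 10^-8
x ≈ √(9.9 × 10^-8 × 0.016) = 3.98 × 10^-5 M
pH = −log(3.98 × 10^-5) = 4.40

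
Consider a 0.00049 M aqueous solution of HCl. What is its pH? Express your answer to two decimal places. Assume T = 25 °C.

HCl is a strong acid and dissociates completely, so [H+] = 0.00049 M.
pH = -log(0.00049) = 3.31

pH = 3.31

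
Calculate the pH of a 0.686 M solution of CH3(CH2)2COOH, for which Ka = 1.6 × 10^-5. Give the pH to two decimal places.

CH3(CH2)2COOH ⇌ CH3(CH2)2COO- + H+
Ka = [H+]²/(0.686 − [H+]) = 1.6 × 10^-5
Assume [H+] ≪ 0.686: [H+] ≈ √(1.6 × 10^-5 × 0.686) = 3.31 × 10^-3 M
Check: 0.48% ionized — well under 5%, approximation valid.
pH = −log[H+] = −log(3.31 × 10^-3) = 2.48

pH = 2.48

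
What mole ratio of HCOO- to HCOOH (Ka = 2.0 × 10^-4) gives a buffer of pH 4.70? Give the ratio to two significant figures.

pKa = -log(2.0 × 10^-4) = 3.699
pH = pKa + log(r) ⇒ log(r) = 4.70 − 3.699 = +1.001
r = [HCOO-]/[HCOOH] = 10^(+1.001) = 10

ratio = 10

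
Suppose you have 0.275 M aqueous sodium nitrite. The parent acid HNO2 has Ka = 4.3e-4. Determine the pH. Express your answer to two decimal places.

pH = 8.40

NO2- is the conjugate base of the weak acid HNO2.
Kb = Kw/Ka = 1.0×10^-14 / 4.3 × 10^-4 = 2.33 × 10^-11
Kb = [OH-]²/(0.275 − [OH-]) = 2.33 × 10^-11
Since Kb ≪ C₀, [OH-] ≈ √(Kb·C₀) = 2.53 × 10^-6 M.
([OH-]/C₀ = 0.00092% < 5%, so the approximation holds.)
pOH = 5.60, so pH = 14.00 − pOH = 8.40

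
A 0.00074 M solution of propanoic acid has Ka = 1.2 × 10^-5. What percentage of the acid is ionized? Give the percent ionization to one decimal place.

CH3CH2COOH ⇌ CH3CH2COO- + H+; let x = [H+] at equilibrium.
Solve x² + 1.2e-05x − 8.88e-09 = 0 → x = 8.84 × 10^-5 M
Fraction ionized = 8.84 × 10^-5 / 0.00074 = 0.1195 → 11.9%

11.9%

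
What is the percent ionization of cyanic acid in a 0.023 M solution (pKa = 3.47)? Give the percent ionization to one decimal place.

11.4%

HOCN ⇌ OCN- + H+; let x = [H+] at equilibrium.
Ka = 10^(−3.47) = 3.39 × 10^-4
Solve x² + 0.000339x − 7.8e-06 = 0 → x = 2.63 × 10^-3 M
% ionization = x/C₀ × 100% = 2.63 × 10^-3/0.023 × 100% = 11.4%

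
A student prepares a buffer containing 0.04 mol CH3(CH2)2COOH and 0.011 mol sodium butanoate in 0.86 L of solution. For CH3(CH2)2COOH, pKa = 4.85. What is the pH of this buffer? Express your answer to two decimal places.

pH = 4.29

Using pH = pKa + log([base]/[acid]) with [base]/[acid] = 0.011/0.04:
pH = 4.85 + (-0.561) = 4.29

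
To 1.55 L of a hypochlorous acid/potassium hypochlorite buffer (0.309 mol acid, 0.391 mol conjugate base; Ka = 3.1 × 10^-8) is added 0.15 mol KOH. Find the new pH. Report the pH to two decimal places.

pH = 8.04

OH- converts HOCl to OCl-: HOCl → 0.159 mol, OCl- → 0.541 mol.
pKa = −log(3.1 × 10^-8) = 7.509
pH = pKa + log(n_OCl-/n_HOCl) = 7.509 + log(0.541/0.159) = 7.509 + (+0.532)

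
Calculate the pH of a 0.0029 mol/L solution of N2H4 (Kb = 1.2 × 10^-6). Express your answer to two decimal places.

pH = 9.77

N2H4 + H2O ⇌ N2H5+ + OH-
Kb = x²/(0.0029 − x) = 1.2 × 10^-6
Since Kb ≪ C₀, x ≈ √(Kb·C₀) = 5.90 × 10^-5 M.
(x/C₀ = 2% < 5%, so the approximation holds.)
pOH = −log(5.90 × 10^-5) = 4.23; pH = 14.00 − 4.23 = 9.77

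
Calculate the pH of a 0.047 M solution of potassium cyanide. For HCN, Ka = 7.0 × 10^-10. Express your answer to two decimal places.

pH = 10.91

CN- is the conjugate base of the weak acid HCN.
Kb = Kw/Ka = 1.0×10^-14 / 7.0 × 10^-10 = 1.43 × 10^-5
Kb = x²/(0.047 − x) = 1.43 × 10^-5
Assume x ≪ 0.047: x ≈ √(1.43 × 10^-5 × 0.047) = 8.20 × 10^-4 M
Check: 1.7% ionized — well under 5%, approximation valid.
pOH = −log(8.20 × 10^-4) = 3.09; pH = 14.00 − 3.09 = 10.91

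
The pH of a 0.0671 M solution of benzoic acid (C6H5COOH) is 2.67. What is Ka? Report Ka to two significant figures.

Ka = 7.0 × 10^-5

[H+] = 10^(-2.67) = 2.14 × 10^-3 M
At equilibrium [HA] = 0.0671 − 2.14 × 10^-3 = 6.50 × 10^-2 M
Ka = [H+][A-]/[HA] = (2.14 × 10^-3)² / 6.50 × 10^-2 = 7.0 × 10^-5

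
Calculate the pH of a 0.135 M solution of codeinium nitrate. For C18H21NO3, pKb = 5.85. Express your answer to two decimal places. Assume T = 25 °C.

C18H22NO3+ is the conjugate acid of the weak base C18H21NO3.
Kb = 10^(−5.85) = 1.41 × 10^-6
Ka = Kw/Kb = 1.0×10^-14 / 1.41 × 10^-6 = 7.09 × 10^-9
Ka = [H+]²/(0.135 − [H+]) = 7.09 × 10^-9
Neglecting [H+] in the denominator: [H+] = √(7.09 × 10^-9 × 0.135) = 3.09 × 10^-5 M
([H+]/C₀ = 0.023% < 5%, so the approximation holds.)
pH = −log(3.09 × 10^-5) = 4.51

pH = 4.51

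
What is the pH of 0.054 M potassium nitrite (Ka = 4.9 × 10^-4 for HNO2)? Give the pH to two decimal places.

NO2- is the conjugate base of the weak acid HNO2.
Kb = Kw/Ka = 1.0×10^-14 / 4.9 × 10^-4 = 2.04 × 10^-11
Kb = [OH-]²/(0.054 − [OH-]) = 2.04 × 10^-11
Neglecting [OH-] in the denominator: [OH-] = √(2.04 × 10^-11 × 0.054) = 1.05 × 10^-6 M
([OH-]/C₀ = 0.0019% < 5%, so the approximation holds.)
pOH = 5.98, so pH = 14.00 − pOH = 8.02

pH = 8.02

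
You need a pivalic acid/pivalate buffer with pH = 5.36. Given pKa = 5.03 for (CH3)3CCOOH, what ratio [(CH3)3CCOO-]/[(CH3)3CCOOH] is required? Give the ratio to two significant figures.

ratio = 2.1

pH = pKa + log(r) ⇒ log(r) = 5.36 − 5.03 = +0.33
r = [(CH3)3CCOO-]/[(CH3)3CCOOH] = 10^(+0.33) = 2.14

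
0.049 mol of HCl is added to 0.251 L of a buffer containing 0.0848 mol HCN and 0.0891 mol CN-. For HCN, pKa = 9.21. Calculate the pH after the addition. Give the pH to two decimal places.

Added H+ converts CN- to HCN: HCN → 0.134 mol, CN- → 0.0401 mol.
Henderson–Hasselbalch with mole ratio 0.0401/0.134: pH = 9.21 + (-0.524)

pH = 8.69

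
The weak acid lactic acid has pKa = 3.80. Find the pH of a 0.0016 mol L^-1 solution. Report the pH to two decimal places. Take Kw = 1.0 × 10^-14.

CH3CH(OH)COOH ⇌ CH3CH(OH)COO- + H+
Ka = 10^(−3.80) = 1.58 × 10^-4
From the ICE table, Ka = [H+]²/(0.0016 − [H+]) = 1.58 × 10^-4.
The 5% rule fails; solving [H+]² + Ka·[H+] − Ka·C₀ = 0 exactly:
[H+] = [−0.000158 + √(0.000158² + 1.01e-06)]/2 = 4.30 × 10^-4 M
pH = −log[H+] = −log(4.30 × 10^-4) = 3.37

pH = 3.37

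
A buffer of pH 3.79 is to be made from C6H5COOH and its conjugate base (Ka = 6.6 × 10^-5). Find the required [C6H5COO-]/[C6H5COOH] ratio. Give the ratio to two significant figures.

ratio = 0.41

pKa = -log(6.6 × 10^-5) = 4.180
pH = pKa + log(r) ⇒ log(r) = 3.79 − 4.180 = -0.390
r = [C6H5COO-]/[C6H5COOH] = 10^(-0.390) = 0.407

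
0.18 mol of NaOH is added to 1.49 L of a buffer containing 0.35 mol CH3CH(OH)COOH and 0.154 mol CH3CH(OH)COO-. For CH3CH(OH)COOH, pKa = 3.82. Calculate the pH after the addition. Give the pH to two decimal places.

pH = 4.11

After neutralization: n(CH3CH(OH)COOH) = 0.17 mol, n(CH3CH(OH)COO-) = 0.334 mol.
Henderson–Hasselbalch with mole ratio 0.334/0.17: pH = 3.82 + (+0.293)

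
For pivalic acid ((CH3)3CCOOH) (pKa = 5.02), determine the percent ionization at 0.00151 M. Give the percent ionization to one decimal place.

(CH3)3CCOOH ⇌ (CH3)3CCOO- + H+; let x = [H+] at equilibrium.
Ka = 10^(−5.02) = 9.55 × 10^-6
Ka = x²/(C₀ − x); solving the quadratic gives x = 1.15 × 10^-4 M.
Fraction ionized = 1.15 × 10^-4 / 0.00151 = 0.0762 → 7.6%

7.6%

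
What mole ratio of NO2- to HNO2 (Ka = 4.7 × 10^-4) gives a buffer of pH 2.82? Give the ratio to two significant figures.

ratio = 0.31

pKa = -log(4.7 × 10^-4) = 3.328
pH = pKa + log(r) ⇒ log(r) = 2.82 − 3.328 = -0.508
r = [NO2-]/[HNO2] = 10^(-0.508) = 0.31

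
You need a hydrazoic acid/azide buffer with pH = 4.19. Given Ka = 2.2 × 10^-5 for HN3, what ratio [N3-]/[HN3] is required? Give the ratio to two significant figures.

pKa = -log(2.2 × 10^-5) = 4.658
pH = pKa + log(r) ⇒ log(r) = 4.19 − 4.658 = -0.468
r = [N3-]/[HN3] = 10^(-0.468) = 0.34

ratio = 0.34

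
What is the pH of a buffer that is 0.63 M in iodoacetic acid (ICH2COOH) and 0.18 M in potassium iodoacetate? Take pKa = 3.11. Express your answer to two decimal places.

pH = 2.57

Henderson–Hasselbalch: pH = pKa + log([ICH2COO-]/[ICH2COOH]) = 3.11 + log(0.18/0.63)
pH = 3.11 + (-0.544) = 2.57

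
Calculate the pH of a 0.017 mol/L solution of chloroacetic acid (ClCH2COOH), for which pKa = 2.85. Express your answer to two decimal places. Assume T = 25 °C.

pH = 2.37

ClCH2COOH ⇌ ClCH2COO- + H+
Ka = 10^(−2.85) = 1.41 × 10^-3
Ka = [H+]²/(0.017 − [H+]) = 1.41 × 10^-3
The 5% rule fails; solving [H+]² + Ka·[H+] − Ka·C₀ = 0 exactly:
[H+] = (−Ka + √(Ka² + 4·Ka·C₀))/2 = 4.24 × 10^-3 M
pH = −log[H+] = −log(4.24 × 10^-3) = 2.37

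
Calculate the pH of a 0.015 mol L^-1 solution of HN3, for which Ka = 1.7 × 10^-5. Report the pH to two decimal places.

HN3 ⇌ N3- + H+
Ka = x²/(0.015 − x) = 1.7 × 10^-5
Since Ka ≪ C₀, x ≈ √(Ka·C₀) = 5.05 × 10^-4 M.
Check: 3.4% ionized — well under 5%, approximation valid.
pH = −log[H+] = −log(5.05 × 10^-4) = 3.30

pH = 3.30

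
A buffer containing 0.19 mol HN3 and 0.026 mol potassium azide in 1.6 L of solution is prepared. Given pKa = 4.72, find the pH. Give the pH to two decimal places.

pH = 3.86

Using pH = pKa + log([base]/[acid]) with [base]/[acid] = 0.026/0.19:
pH = 4.72 + (-0.864) = 3.86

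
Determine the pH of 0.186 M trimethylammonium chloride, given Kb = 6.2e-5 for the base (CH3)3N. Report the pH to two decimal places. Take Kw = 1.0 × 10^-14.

(CH3)3NH+ is the conjugate acid of the weak base (CH3)3N.
Ka = Kw/Kb = 1.0×10^-14 / 6.2 × 10^-5 = 1.61 × 10^-10
From the ICE table, Ka = x²/(0.186 − x) = 1.61 × 10^-10.
Since Ka ≪ C₀, x ≈ √(Ka·C₀) = 5.47 × 10^-6 M.
pH = −log(5.47 × 10^-6) = 5.26

pH = 5.26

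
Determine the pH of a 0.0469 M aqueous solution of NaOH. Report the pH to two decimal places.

NaOH is a strong base; [OH-] = 0.0469 M.
pOH = -log(0.0469) = 1.33
pH = 14.00 - 1.33 = 12.67

pH = 12.67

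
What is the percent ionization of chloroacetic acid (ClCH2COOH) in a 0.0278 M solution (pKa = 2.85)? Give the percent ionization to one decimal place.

ClCH2COOH ⇌ ClCH2COO- + H+; let x = [H+] at equilibrium.
Ka = 10^(−2.85) = 1.41 × 10^-3
Solve x² + 0.00141x − 3.92e-05 = 0 → x = 5.60 × 10^-3 M
Fraction ionized = 5.60 × 10^-3 / 0.0278 = 0.2014 → 20.1%

20.1%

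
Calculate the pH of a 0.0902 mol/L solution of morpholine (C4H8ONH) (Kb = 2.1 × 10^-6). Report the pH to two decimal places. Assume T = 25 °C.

pH = 10.64

C4H8ONH + H2O ⇌ C4H8ONH2+ + OH-
Let x = [OH-] at equilibrium. Kb = x²/(0.0902 − x).
Assume x ≪ 0.0902: x ≈ √(2.1 × 10^-6 × 0.0902) = 4.35 × 10^-4 M
Check: 0.48% ionized — well under 5%, approximation valid.
pOH = −log(4.35 × 10^-4) = 3.36; pH = 14.00 − 3.36 = 10.64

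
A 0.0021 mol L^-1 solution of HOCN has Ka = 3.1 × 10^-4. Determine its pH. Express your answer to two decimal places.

HOCN ⇌ OCN- + H+
From the ICE table, Ka = x²/(0.0021 − x) = 3.1 × 10^-4.
x is not negligible relative to C₀; solve x² + 0.00031·x − 6.51e-07 = 0.
x = [−0.00031 + √(0.00031² + 2.6e-06)]/2 = 6.67 × 10^-4 M
pH = −log[H+] = −log(6.67 × 10^-4) = 3.18

pH = 3.18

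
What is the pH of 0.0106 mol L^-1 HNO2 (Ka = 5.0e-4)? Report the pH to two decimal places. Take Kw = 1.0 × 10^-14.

pH = 2.68

HNO2 ⇌ NO2- + H+
Ka = [H+]²/(0.0106 − [H+]) = 5.0 × 10^-4
The 5% rule fails; solving [H+]² + Ka·[H+] − Ka·C₀ = 0 exactly:
[H+] = [−0.0005 + √(0.0005² + 2.12e-05)]/2 = 2.07 × 10^-3 M
pH = −log[H+] = −log(2.07 × 10^-3) = 2.68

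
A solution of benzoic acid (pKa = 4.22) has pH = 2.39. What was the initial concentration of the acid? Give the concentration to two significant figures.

[H+] = 10^(-2.39) = 4.07 × 10^-3 M = x
Ka = 10^(−4.22) = 6.03 × 10^-5
Ka = x²/(C₀ − x) ⇒ C₀ = x + x²/Ka
C₀ = 4.07 × 10^-3 + (4.07 × 10^-3)²/(6.03 × 10^-5) = 2.79 × 10^-1 M

C₀ = 2.8 × 10^-1 M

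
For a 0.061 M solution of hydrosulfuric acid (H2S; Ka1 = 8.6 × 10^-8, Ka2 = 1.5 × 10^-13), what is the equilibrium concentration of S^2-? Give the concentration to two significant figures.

1.5 × 10^-13 M

First ionization gives [H+] ≈ [HS-] = 7.24 × 10^-5 M.
Second step: Ka2 = [H+][S^2-]/[HS-] ≈ [S^2-] (since [H+] ≈ [HS-]).
So [S^2-] ≈ Ka2.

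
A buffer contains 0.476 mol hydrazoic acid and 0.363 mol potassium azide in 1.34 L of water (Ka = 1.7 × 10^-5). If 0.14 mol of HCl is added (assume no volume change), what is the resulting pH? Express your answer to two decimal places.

pH = 4.33

Added H+ converts N3- to HN3: HN3 → 0.616 mol, N3- → 0.223 mol.
pKa = −log(1.7 × 10^-5) = 4.770
pH = pKa + log(n_N3-/n_HN3) = 4.770 + log(0.223/0.616) = 4.770 + (-0.441)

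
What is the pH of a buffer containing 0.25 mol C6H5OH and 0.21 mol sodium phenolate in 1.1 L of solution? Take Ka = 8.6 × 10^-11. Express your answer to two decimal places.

pH = 9.99

pKa = −log(8.6 × 10^-11) = 10.066
Henderson–Hasselbalch: pH = pKa + log([C6H5O-]/[C6H5OH]) = 10.066 + log(0.21/0.25)
pH = 10.066 + (-0.076) = 9.99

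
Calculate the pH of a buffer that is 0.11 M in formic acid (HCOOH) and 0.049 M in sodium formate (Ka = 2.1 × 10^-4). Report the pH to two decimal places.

pH = 3.33

pKa = −log(2.1 × 10^-4) = 3.678
pH = pKa + log([A⁻]/[HA]) = 3.678 + log(0.049/0.11)
pH = 3.678 + (-0.351) = 3.33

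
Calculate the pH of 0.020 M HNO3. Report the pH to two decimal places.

HNO3 is a strong acid and dissociates completely, so [H+] = 0.020 M.
pH = -log(0.02) = 1.70

pH = 1.70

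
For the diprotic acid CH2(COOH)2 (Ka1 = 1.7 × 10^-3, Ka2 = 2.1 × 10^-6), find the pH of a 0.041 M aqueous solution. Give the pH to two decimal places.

pH = 2.12

Since Ka1 ≫ Ka2, the first ionization dominates [H+].
Ka1 = x²/(0.041 − x) = 1.7 × 10^-3
Solving the quadratic: x = (−Ka1 + √(Ka1² + 4·Ka1·C₀))/2 = 7.54 × 10^-3 M
pH = −log(7.54 × 10^-3) = 2.12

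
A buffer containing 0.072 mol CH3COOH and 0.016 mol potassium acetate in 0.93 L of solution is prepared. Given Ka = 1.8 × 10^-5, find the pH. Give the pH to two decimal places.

pKa = −log(1.8 × 10^-5) = 4.745
Henderson–Hasselbalch: pH = pKa + log([CH3COO-]/[CH3COOH]) = 4.745 + log(0.016/0.072)
pH = 4.745 + (-0.653) = 4.09

pH = 4.09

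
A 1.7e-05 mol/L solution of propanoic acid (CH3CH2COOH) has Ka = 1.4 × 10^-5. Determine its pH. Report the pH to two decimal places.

pH = 5.00

CH3CH2COOH ⇌ CH3CH2COO- + H+
Let x = [H+] at equilibrium. Ka = x²/(1.7e-05 − x).
x is not negligible relative to C₀; solve x² + 1.4e-05·x − 2.38e-10 = 0.
x = [−1.4e-05 + √(1.4e-05² + 9.52e-10)]/2 = 9.94 × 10^-6 M
pH = −log[H+] = −log(9.94 × 10^-6) = 5.00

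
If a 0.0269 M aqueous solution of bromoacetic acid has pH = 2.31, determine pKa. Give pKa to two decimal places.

pKa = 2.96

[H+] = 10^(-2.31) = 4.90 × 10^-3 M
At equilibrium [HA] = 0.0269 − 4.90 × 10^-3 = 2.20 × 10^-2 M
Ka = [H+][A-]/[HA] = (4.90 × 10^-3)² / 2.20 × 10^-2 = 1.09 × 10^-3
pKa = -log(1.09 × 10^-3) = 2.96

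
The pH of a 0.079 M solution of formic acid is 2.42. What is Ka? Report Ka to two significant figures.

Ka = 1.9 × 10^-4

[H+] = 10^(-2.42) = 3.80 × 10^-3 M
At equilibrium [HA] = 0.079 − 3.80 × 10^-3 = 7.52 × 10^-2 M
Ka = [H+][A-]/[HA] = (3.80 × 10^-3)² / 7.52 × 10^-2 = 1.9 × 10^-4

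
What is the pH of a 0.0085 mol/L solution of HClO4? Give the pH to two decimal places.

pH = 2.07

HClO4 is a strong acid and dissociates completely, so [H+] = 0.0085 M.
pH = -log(0.0085) = 2.07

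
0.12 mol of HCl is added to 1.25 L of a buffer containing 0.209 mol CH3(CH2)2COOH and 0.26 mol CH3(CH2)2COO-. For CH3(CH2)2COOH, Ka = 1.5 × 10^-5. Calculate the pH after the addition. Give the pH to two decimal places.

pH = 4.45

Added H+ converts CH3(CH2)2COO- to CH3(CH2)2COOH: CH3(CH2)2COOH → 0.329 mol, CH3(CH2)2COO- → 0.14 mol.
pKa = −log(1.5 × 10^-5) = 4.824
Henderson–Hasselbalch with mole ratio 0.14/0.329: pH = 4.824 + (-0.371)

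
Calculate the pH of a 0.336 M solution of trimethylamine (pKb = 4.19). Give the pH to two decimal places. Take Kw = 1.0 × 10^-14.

pH = 11.67

(CH3)3N + H2O ⇌ (CH3)3NH+ + OH-
Kb = 10^(−4.19) = 6.46 × 10^-5
From the ICE table, Kb = [OH-]²/(0.336 − [OH-]) = 6.46 × 10^-5.
Since Kb ≪ C₀, [OH-] ≈ √(Kb·C₀) = 4.66 × 10^-3 M.
pOH = 2.33, so pH = 14.00 − pOH = 11.67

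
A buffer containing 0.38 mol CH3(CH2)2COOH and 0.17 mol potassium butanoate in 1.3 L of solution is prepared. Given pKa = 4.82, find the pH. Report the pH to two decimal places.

pH = 4.47

Henderson–Hasselbalch: pH = pKa + log([CH3(CH2)2COO-]/[CH3(CH2)2COOH]) = 4.82 + log(0.17/0.38)
pH = 4.82 + (-0.349) = 4.47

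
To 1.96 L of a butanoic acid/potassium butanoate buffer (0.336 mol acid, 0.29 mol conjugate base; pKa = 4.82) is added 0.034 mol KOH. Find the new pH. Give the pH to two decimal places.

OH- converts CH3(CH2)2COOH to CH3(CH2)2COO-: CH3(CH2)2COOH → 0.302 mol, CH3(CH2)2COO- → 0.324 mol.
Henderson–Hasselbalch with mole ratio 0.324/0.302: pH = 4.82 + (+0.031)

pH = 4.85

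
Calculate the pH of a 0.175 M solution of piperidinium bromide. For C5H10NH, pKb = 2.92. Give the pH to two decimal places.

pH = 5.92

C5H10NH2+ is the conjugate acid of the weak base C5H10NH.
Kb = 10^(−2.92) = 1.20 × 10^-3
Ka = Kw/Kb = 1.0×10^-14 / 1.20 × 10^-3 = 8.33 × 10^-12
From the ICE table, Ka = x²/(0.175 − x) = 8.33 × 10^-12.
Assume x ≪ 0.175: x ≈ √(8.33 × 10^-12 × 0.175) = 1.21 × 10^-6 M
pH = −log[H+] = −log(1.21 × 10^-6) = 5.92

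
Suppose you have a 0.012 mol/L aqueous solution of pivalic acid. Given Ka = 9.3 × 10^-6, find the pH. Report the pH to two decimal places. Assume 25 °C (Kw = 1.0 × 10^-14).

pH = 3.48

(CH3)3CCOOH ⇌ (CH3)3CCOO- + H+
From the ICE table, Ka = x²/(0.012 − x) = 9.3 × 10^-6.
Neglecting x in the denominator: x = √(9.3 × 10^-6 × 0.012) = 3.34 × 10^-4 M
pH = −log(3.34 × 10^-4) = 3.48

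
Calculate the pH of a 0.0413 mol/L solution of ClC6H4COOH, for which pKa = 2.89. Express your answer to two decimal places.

ClC6H4COOH ⇌ ClC6H4COO- + H+
Ka = 10^(−2.89) = 1.29 × 10^-3
Let x = [H+] at equilibrium. Ka = x²/(0.0413 − x).
x is not negligible relative to C₀; solve x² + 0.00129·x − 5.33e-05 = 0.
x = [−0.00129 + √(0.00129² + 0.000213)]/2 = 6.68 × 10^-3 M
pH = −log(6.68 × 10^-3) = 2.18

pH = 2.18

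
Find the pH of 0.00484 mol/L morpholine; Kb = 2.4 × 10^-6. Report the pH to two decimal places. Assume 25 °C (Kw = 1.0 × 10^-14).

C4H8ONH + H2O ⇌ C4H8ONH2+ + OH-
Kb = [OH-]²/(0.00484 − [OH-]) = 2.4 × 10^-6
Since Kb ≪ C₀, [OH-] ≈ √(Kb·C₀) = 1.08 × 10^-4 M.
([OH-]/C₀ = 2.2% < 5%, so the approximation holds.)
pOH = 3.97, so pH = 14.00 − pOH = 10.03

pH = 10.03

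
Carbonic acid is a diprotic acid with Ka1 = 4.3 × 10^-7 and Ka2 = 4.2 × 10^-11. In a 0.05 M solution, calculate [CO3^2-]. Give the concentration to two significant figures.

4.2 × 10^-11 M

First ionization gives [H+] ≈ [HCO3-] = 1.47 × 10^-4 M.
Second step: Ka2 = [H+][CO3^2-]/[HCO3-] ≈ [CO3^2-] (since [H+] ≈ [HCO3-]).
So [CO3^2-] ≈ Ka2.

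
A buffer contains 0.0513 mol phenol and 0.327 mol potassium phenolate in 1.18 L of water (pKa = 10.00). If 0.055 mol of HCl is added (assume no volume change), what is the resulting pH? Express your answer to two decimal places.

pH = 10.41

Added H+ converts C6H5O- to C6H5OH: C6H5OH → 0.106 mol, C6H5O- → 0.272 mol.
pH = pKa + log(n_C6H5O-/n_C6H5OH) = 10.00 + log(0.272/0.106) = 10.00 + (+0.409)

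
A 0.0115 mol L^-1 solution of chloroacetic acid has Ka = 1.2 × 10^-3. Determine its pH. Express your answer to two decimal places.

pH = 2.50

ClCH2COOH ⇌ ClCH2COO- + H+
From the ICE table, Ka = x²/(0.0115 − x) = 1.2 × 10^-3.
Here C₀/Ka ≈ 9.58, so the small-x approximation fails. Use the quadratic:
x = [−0.0012 + √(0.0012² + 5.52e-05)]/2 = 3.16 × 10^-3 M
pH = −log(3.16 × 10^-3) = 2.50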